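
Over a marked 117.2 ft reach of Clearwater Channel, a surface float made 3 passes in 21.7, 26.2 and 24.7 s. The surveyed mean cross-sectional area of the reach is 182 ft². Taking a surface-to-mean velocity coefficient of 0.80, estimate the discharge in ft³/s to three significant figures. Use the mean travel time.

705 ft³/s

t̄ = (21.7 + 26.2 + 24.7) / 3 = 24.2 s
v_surface = L / t̄ = 117.2 / 24.2 = 4.843 ft/s
v_mean = 0.80 × 4.843 = 3.874 ft/s
Q = A × v_mean = 182 × 3.874 = 705.1 ft³/s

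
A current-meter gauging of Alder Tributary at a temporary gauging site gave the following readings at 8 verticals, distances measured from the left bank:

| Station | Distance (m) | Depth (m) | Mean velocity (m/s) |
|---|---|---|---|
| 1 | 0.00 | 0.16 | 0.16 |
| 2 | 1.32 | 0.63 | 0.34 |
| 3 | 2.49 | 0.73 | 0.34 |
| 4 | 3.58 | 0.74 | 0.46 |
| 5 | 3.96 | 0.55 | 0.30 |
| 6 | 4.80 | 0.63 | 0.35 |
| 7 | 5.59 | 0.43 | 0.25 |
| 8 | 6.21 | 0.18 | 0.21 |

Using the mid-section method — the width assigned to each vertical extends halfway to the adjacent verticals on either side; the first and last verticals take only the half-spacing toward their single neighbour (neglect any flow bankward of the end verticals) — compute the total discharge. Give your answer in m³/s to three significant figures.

w_1 = (1.32 − 0.00)/2 = 0.66 m; q_1 = 0.16 × 0.16 × 0.66 = 0.01690 m³/s
w_2 = (2.49 − 0.00)/2 = 1.245 m; q_2 = 0.34 × 0.63 × 1.245 = 0.2667 m³/s
w_3 = (3.58 − 1.32)/2 = 1.13 m; q_3 = 0.34 × 0.73 × 1.13 = 0.2805 m³/s
w_4 = (3.96 − 2.49)/2 = 0.735 m; q_4 = 0.46 × 0.74 × 0.735 = 0.2502 m³/s
w_5 = (4.80 − 3.58)/2 = 0.61 m; q_5 = 0.30 × 0.55 × 0.61 = 0.1007 m³/s
w_6 = (5.59 − 3.96)/2 = 0.815 m; q_6 = 0.35 × 0.63 × 0.815 = 0.1797 m³/s
w_7 = (6.21 − 4.80)/2 = 0.705 m; q_7 = 0.25 × 0.43 × 0.705 = 0.07579 m³/s
w_8 = (6.21 − 5.59)/2 = 0.31 m; q_8 = 0.21 × 0.18 × 0.31 = 0.01172 m³/s
Q = Σ qᵢ = 1.182 m³/s

1.18 m³/s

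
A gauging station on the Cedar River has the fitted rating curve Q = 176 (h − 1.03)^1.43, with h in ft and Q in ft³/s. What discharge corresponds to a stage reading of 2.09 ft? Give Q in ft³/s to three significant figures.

191 ft³/s

Q = 176 × (2.09 − 1.03)^1.43 = 176 × 1.06^1.43 = 191.3 ft³/s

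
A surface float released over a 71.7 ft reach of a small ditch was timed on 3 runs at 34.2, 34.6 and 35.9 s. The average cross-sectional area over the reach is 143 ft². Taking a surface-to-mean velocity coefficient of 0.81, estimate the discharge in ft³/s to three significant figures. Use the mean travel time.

t̄ = (34.2 + 34.6 + 35.9) / 3 = 34.9 s
v_surface = L / t̄ = 71.7 / 34.9 = 2.054 ft/s
v_mean = 0.81 × 2.054 = 1.664 ft/s
Q = A × v_mean = 143 × 1.664 = 238.0 ft³/s

238 ft³/s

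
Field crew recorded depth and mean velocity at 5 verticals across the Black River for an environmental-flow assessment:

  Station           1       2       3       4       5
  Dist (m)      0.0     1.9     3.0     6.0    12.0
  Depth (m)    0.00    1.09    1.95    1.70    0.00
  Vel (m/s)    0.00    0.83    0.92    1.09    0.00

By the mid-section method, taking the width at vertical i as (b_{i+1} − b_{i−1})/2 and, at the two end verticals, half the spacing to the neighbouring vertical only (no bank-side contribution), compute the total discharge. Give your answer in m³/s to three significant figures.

13.4 m³/s

w_2 = (3.0 − 0.0)/2 = 1.5 m; q_2 = 0.83 × 1.09 × 1.5 = 1.357 m³/s
w_3 = (6.0 − 1.9)/2 = 2.05 m; q_3 = 0.92 × 1.95 × 2.05 = 3.678 m³/s
w_4 = (12.0 − 3.0)/2 = 4.5 m; q_4 = 1.09 × 1.70 × 4.5 = 8.339 m³/s
Stations 1, 5 contribute zero (depth or velocity is 0).
Q = Σ qᵢ = 13.37 m³/s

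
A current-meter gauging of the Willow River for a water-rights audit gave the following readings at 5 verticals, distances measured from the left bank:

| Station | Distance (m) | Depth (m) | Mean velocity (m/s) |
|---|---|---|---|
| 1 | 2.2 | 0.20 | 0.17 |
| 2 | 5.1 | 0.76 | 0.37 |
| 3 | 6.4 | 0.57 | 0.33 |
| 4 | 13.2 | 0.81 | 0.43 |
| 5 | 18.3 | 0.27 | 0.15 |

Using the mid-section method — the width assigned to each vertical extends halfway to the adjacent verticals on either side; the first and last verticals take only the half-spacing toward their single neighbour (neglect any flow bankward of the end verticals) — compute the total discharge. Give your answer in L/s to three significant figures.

3580 L/s

w_1 = (5.1 − 2.2)/2 = 1.45 m; q_1 = 0.17 × 0.20 × 1.45 = 0.04930 m³/s
w_2 = (6.4 − 2.2)/2 = 2.1 m; q_2 = 0.37 × 0.76 × 2.1 = 0.5905 m³/s
w_3 = (13.2 − 5.1)/2 = 4.05 m; q_3 = 0.33 × 0.57 × 4.05 = 0.7618 m³/s
w_4 = (18.3 − 6.4)/2 = 5.95 m; q_4 = 0.43 × 0.81 × 5.95 = 2.072 m³/s
w_5 = (18.3 − 13.2)/2 = 2.55 m; q_5 = 0.15 × 0.27 × 2.55 = 0.1033 m³/s
Q = Σ qᵢ = 3.577 m³/s
= 3.577 × 1000 = 3577 L/s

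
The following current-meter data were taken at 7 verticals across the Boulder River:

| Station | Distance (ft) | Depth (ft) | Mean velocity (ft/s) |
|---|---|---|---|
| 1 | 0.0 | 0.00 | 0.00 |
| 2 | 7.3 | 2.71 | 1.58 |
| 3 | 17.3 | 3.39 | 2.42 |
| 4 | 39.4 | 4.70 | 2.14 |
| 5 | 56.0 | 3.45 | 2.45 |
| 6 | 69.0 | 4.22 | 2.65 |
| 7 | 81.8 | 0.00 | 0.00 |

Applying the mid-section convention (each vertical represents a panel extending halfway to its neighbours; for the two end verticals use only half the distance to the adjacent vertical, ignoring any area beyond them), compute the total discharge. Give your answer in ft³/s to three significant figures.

633 ft³/s

w_2 = (17.3 − 0.0)/2 = 8.65 ft; q_2 = 1.58 × 2.71 × 8.65 = 37.04 ft³/s
w_3 = (39.4 − 7.3)/2 = 16.05 ft; q_3 = 2.42 × 3.39 × 16.05 = 131.7 ft³/s
w_4 = (56.0 − 17.3)/2 = 19.35 ft; q_4 = 2.14 × 4.70 × 19.35 = 194.6 ft³/s
w_5 = (69.0 − 39.4)/2 = 14.8 ft; q_5 = 2.45 × 3.45 × 14.8 = 125.1 ft³/s
w_6 = (81.8 − 56.0)/2 = 12.9 ft; q_6 = 2.65 × 4.22 × 12.9 = 144.3 ft³/s
Stations 1, 7 contribute zero (depth or velocity is 0).
Q = Σ qᵢ = 632.7 ft³/s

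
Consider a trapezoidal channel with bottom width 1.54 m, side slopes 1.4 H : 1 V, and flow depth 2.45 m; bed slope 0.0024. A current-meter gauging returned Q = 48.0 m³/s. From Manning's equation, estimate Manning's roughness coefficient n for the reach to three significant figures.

A = (b + z·y)·y = (1.54 + 1.4×2.45)×2.45 = 12.18 m²
P = b + 2y√(1+z²) = 1.54 + 2×2.45×√(1+1.4²) = 9.970 m
R = A/P = 12.18/9.970 = 1.221 m
n = (1/Q)·A·R^(2/3)·S^(1/2) = (1/48.0) × 12.18 × 1.143 × 0.04899 = 0.01420

0.0142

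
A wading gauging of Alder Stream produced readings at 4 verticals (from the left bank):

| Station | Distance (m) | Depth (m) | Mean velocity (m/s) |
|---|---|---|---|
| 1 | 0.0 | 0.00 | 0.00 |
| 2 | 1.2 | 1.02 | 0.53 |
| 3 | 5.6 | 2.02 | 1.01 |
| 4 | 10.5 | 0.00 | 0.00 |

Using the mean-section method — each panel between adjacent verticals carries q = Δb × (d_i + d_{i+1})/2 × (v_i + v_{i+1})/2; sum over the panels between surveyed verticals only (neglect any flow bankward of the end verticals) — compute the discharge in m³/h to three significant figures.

28100 m³/h

Panel 1-2: Δb = 1.2 m, d̄ = (0.00+1.02)/2 = 0.51, v̄ = (0.00+0.53)/2 = 0.265 → q = 1.2×0.51×0.265 = 0.1622 m³/s
Panel 2-3: Δb = 4.4 m, d̄ = (1.02+2.02)/2 = 1.52, v̄ = (0.53+1.01)/2 = 0.77 → q = 4.4×1.52×0.77 = 5.150 m³/s
Panel 3-4: Δb = 4.9 m, d̄ = (2.02+0.00)/2 = 1.01, v̄ = (1.01+0.00)/2 = 0.505 → q = 4.9×1.01×0.505 = 2.499 m³/s
Q = Σ q = 7.811 m³/s
= 7.811 × 3600 = 28120 m³/h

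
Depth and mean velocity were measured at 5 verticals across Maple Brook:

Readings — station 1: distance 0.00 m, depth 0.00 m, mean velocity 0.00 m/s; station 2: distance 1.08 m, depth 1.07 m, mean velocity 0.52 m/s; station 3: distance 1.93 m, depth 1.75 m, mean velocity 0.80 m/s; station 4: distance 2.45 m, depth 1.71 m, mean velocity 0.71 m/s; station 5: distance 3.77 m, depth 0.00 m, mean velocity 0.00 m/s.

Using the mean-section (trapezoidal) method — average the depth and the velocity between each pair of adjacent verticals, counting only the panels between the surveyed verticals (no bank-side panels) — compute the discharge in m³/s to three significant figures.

Panel 1-2: Δb = 1.08 m, d̄ = (0.00+1.07)/2 = 0.535, v̄ = (0.00+0.52)/2 = 0.26 → q = 1.08×0.535×0.26 = 0.1502 m³/s
Panel 2-3: Δb = 0.85 m, d̄ = (1.07+1.75)/2 = 1.41, v̄ = (0.52+0.80)/2 = 0.66 → q = 0.85×1.41×0.66 = 0.7910 m³/s
Panel 3-4: Δb = 0.52 m, d̄ = (1.75+1.71)/2 = 1.73, v̄ = (0.80+0.71)/2 = 0.755 → q = 0.52×1.73×0.755 = 0.6792 m³/s
Panel 4-5: Δb = 1.32 m, d̄ = (1.71+0.00)/2 = 0.855, v̄ = (0.71+0.00)/2 = 0.355 → q = 1.32×0.855×0.355 = 0.4007 m³/s
Q = Σ q = 2.021 m³/s

2.02 m³/s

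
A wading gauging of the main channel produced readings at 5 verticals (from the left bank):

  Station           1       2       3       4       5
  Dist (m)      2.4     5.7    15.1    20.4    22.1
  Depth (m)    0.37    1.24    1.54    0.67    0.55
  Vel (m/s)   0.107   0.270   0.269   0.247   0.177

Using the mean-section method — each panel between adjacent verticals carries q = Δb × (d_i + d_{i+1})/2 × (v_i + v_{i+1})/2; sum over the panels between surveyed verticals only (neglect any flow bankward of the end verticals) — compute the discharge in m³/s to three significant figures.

5.75 m³/s

Panel 1-2: Δb = 3.3 m, d̄ = (0.37+1.24)/2 = 0.805, v̄ = (0.107+0.270)/2 = 0.1885 → q = 3.3×0.805×0.1885 = 0.5008 m³/s
Panel 2-3: Δb = 9.4 m, d̄ = (1.24+1.54)/2 = 1.39, v̄ = (0.270+0.269)/2 = 0.2695 → q = 9.4×1.39×0.2695 = 3.521 m³/s
Panel 3-4: Δb = 5.3 m, d̄ = (1.54+0.67)/2 = 1.105, v̄ = (0.269+0.247)/2 = 0.258 → q = 5.3×1.105×0.258 = 1.511 m³/s
Panel 4-5: Δb = 1.7 m, d̄ = (0.67+0.55)/2 = 0.61, v̄ = (0.247+0.177)/2 = 0.212 → q = 1.7×0.61×0.212 = 0.2198 m³/s
Q = Σ q = 5.753 m³/s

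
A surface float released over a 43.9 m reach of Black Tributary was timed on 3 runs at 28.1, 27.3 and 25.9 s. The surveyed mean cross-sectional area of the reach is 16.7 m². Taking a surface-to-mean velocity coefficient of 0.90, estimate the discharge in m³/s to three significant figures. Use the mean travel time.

24.3 m³/s

t̄ = (28.1 + 27.3 + 25.9) / 3 = 27.1 s
v_surface = L / t̄ = 43.9 / 27.1 = 1.620 m/s
v_mean = 0.90 × 1.620 = 1.458 m/s
Q = A × v_mean = 16.7 × 1.458 = 24.35 m³/s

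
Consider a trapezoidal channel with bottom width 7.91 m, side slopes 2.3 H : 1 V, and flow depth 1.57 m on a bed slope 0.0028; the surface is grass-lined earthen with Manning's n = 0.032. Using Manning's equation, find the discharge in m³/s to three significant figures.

32.8 m³/s

A = (b + z·y)·y = (7.91 + 2.3×1.57)×1.57 = 18.09 m²
P = b + 2y√(1+z²) = 7.91 + 2×1.57×√(1+2.3²) = 15.79 m
R = A/P = 18.09/15.79 = 1.146 m
Q = (1/n)·A·R^(2/3)·S^(1/2) = (1/0.032) × 18.09 × 1.146^(2/3) × 0.0028^(1/2) = 32.75 m³/s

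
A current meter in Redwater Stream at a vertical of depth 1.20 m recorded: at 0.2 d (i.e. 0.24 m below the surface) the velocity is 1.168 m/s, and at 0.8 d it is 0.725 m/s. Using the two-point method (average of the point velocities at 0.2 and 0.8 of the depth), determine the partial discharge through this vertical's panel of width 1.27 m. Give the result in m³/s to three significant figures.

v̄ = (1.168 + 0.725) / 2 = 0.9465 m/s
q = v̄ × d × w = 0.9465 × 1.20 × 1.27 = 1.442 m³/s

1.44 m³/s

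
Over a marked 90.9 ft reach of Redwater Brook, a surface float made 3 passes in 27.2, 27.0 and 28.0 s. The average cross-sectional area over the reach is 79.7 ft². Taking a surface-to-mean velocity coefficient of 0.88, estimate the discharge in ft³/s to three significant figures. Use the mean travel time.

t̄ = (27.2 + 27.0 + 28.0) / 3 = 27.4 s
v_surface = L / t̄ = 90.9 / 27.4 = 3.318 ft/s
v_mean = 0.88 × 3.318 = 2.919 ft/s
Q = A × v_mean = 79.7 × 2.919 = 232.7 ft³/s

233 ft³/s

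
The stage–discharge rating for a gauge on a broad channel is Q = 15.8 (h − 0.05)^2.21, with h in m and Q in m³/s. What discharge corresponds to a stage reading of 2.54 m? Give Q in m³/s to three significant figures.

119 m³/s

Q = 15.8 × (2.54 − 0.05)^2.21 = 15.8 × 2.49^2.21 = 118.6 m³/s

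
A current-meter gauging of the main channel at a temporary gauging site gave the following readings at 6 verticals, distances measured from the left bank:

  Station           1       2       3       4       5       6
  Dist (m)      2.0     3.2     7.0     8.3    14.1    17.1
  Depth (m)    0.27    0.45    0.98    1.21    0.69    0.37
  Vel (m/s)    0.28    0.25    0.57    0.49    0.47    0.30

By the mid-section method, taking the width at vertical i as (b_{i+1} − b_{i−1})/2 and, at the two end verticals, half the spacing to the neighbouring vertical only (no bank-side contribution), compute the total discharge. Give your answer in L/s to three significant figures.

w_1 = (3.2 − 2.0)/2 = 0.6 m; q_1 = 0.28 × 0.27 × 0.6 = 0.04536 m³/s
w_2 = (7.0 − 2.0)/2 = 2.5 m; q_2 = 0.25 × 0.45 × 2.5 = 0.2813 m³/s
w_3 = (8.3 − 3.2)/2 = 2.55 m; q_3 = 0.57 × 0.98 × 2.55 = 1.424 m³/s
w_4 = (14.1 − 7.0)/2 = 3.55 m; q_4 = 0.49 × 1.21 × 3.55 = 2.105 m³/s
w_5 = (17.1 − 8.3)/2 = 4.4 m; q_5 = 0.47 × 0.69 × 4.4 = 1.427 m³/s
w_6 = (17.1 − 14.1)/2 = 1.5 m; q_6 = 0.30 × 0.37 × 1.5 = 0.1665 m³/s
Q = Σ qᵢ = 5.449 m³/s
= 5.449 × 1000 = 5449 L/s

5450 L/s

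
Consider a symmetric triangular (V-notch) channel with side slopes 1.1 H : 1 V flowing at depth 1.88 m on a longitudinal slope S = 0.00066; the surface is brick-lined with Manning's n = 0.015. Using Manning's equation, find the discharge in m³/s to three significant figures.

A = z·y² = 1.1×1.88² = 3.888 m²
P = 2y√(1+z²) = 2×1.88×√(1+1.1²) = 5.590 m
R = A/P = 3.888/5.590 = 0.6955 m
Q = (1/n)·A·R^(2/3)·S^(1/2) = (1/0.015) × 3.888 × 0.6955^(2/3) × 0.00066^(1/2) = 5.227 m³/s

5.23 m³/s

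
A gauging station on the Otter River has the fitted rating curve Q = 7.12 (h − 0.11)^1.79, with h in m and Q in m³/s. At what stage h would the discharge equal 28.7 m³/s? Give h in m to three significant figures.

h − h₀ = (Q/C)^(1/b) = (28.7/7.12)^(1/1.79) = 2.179 m
h = 0.11 + 2.179 = 2.289 m

2.29 m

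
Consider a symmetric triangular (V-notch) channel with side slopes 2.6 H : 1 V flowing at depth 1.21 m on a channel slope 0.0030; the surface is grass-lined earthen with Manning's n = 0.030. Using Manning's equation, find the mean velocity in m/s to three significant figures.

1.25 m/s

A = z·y² = 2.6×1.21² = 3.807 m²
P = 2y√(1+z²) = 2×1.21×√(1+2.6²) = 6.741 m
R = A/P = 3.807/6.741 = 0.5647 m
Q = (1/n)·A·R^(2/3)·S^(1/2) = (1/0.030) × 3.807 × 0.5647^(2/3) × 0.0030^(1/2) = 4.748 m³/s
V = Q/A = 4.748/3.807 = 1.247 m/s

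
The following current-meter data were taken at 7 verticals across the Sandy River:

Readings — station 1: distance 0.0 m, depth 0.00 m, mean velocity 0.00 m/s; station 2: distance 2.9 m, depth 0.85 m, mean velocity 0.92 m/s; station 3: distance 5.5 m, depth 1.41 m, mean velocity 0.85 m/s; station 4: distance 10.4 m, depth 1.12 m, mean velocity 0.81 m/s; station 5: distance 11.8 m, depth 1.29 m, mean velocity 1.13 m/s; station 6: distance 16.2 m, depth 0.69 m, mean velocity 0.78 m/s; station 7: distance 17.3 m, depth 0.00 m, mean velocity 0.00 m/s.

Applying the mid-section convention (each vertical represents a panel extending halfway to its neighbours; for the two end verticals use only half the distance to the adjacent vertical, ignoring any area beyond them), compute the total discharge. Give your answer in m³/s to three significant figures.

15.2 m³/s

w_2 = (5.5 − 0.0)/2 = 2.75 m; q_2 = 0.92 × 0.85 × 2.75 = 2.151 m³/s
w_3 = (10.4 − 2.9)/2 = 3.75 m; q_3 = 0.85 × 1.41 × 3.75 = 4.494 m³/s
w_4 = (11.8 − 5.5)/2 = 3.15 m; q_4 = 0.81 × 1.12 × 3.15 = 2.858 m³/s
w_5 = (16.2 − 10.4)/2 = 2.9 m; q_5 = 1.13 × 1.29 × 2.9 = 4.227 m³/s
w_6 = (17.3 − 11.8)/2 = 2.75 m; q_6 = 0.78 × 0.69 × 2.75 = 1.480 m³/s
Stations 1, 7 contribute zero (depth or velocity is 0).
Q = Σ qᵢ = 15.21 m³/s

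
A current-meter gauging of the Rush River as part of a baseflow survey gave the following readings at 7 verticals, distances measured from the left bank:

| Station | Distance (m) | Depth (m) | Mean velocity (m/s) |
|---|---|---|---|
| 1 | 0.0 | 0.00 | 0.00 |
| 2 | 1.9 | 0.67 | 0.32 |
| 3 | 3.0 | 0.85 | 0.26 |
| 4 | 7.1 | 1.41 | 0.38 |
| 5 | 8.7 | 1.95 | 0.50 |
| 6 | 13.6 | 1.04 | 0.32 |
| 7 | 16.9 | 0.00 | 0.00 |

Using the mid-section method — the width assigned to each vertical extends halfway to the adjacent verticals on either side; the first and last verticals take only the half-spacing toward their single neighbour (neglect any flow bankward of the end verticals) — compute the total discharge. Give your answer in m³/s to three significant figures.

6.96 m³/s

w_2 = (3.0 − 0.0)/2 = 1.5 m; q_2 = 0.32 × 0.67 × 1.5 = 0.3216 m³/s
w_3 = (7.1 − 1.9)/2 = 2.6 m; q_3 = 0.26 × 0.85 × 2.6 = 0.5746 m³/s
w_4 = (8.7 − 3.0)/2 = 2.85 m; q_4 = 0.38 × 1.41 × 2.85 = 1.527 m³/s
w_5 = (13.6 − 7.1)/2 = 3.25 m; q_5 = 0.50 × 1.95 × 3.25 = 3.169 m³/s
w_6 = (16.9 − 8.7)/2 = 4.1 m; q_6 = 0.32 × 1.04 × 4.1 = 1.364 m³/s
Stations 1, 7 contribute zero (depth or velocity is 0).
Q = Σ qᵢ = 6.956 m³/s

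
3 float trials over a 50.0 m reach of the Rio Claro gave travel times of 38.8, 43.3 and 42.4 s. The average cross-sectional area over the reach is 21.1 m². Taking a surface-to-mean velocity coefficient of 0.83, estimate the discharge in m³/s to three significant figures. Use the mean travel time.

t̄ = (38.8 + 43.3 + 42.4) / 3 = 41.5 s
v_surface = L / t̄ = 50.0 / 41.5 = 1.205 m/s
v_mean = 0.83 × 1.205 = 1.000 m/s
Q = A × v_mean = 21.1 × 1.000 = 21.10 m³/s

21.1 m³/s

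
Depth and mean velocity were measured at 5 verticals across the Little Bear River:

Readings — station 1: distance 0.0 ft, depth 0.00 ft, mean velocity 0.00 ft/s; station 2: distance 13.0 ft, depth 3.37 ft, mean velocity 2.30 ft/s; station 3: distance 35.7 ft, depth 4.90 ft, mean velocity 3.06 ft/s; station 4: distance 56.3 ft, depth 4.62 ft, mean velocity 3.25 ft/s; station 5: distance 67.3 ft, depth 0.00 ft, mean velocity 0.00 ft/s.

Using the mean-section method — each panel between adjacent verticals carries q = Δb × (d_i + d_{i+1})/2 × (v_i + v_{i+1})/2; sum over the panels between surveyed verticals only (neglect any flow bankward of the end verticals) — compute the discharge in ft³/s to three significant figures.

Panel 1-2: Δb = 13 ft, d̄ = (0.00+3.37)/2 = 1.685, v̄ = (0.00+2.30)/2 = 1.15 → q = 13×1.685×1.15 = 25.19 ft³/s
Panel 2-3: Δb = 22.7 ft, d̄ = (3.37+4.90)/2 = 4.135, v̄ = (2.30+3.06)/2 = 2.68 → q = 22.7×4.135×2.68 = 251.6 ft³/s
Panel 3-4: Δb = 20.6 ft, d̄ = (4.90+4.62)/2 = 4.76, v̄ = (3.06+3.25)/2 = 3.155 → q = 20.6×4.76×3.155 = 309.4 ft³/s
Panel 4-5: Δb = 11 ft, d̄ = (4.62+0.00)/2 = 2.31, v̄ = (3.25+0.00)/2 = 1.625 → q = 11×2.31×1.625 = 41.29 ft³/s
Q = Σ q = 627.4 ft³/s

627 ft³/s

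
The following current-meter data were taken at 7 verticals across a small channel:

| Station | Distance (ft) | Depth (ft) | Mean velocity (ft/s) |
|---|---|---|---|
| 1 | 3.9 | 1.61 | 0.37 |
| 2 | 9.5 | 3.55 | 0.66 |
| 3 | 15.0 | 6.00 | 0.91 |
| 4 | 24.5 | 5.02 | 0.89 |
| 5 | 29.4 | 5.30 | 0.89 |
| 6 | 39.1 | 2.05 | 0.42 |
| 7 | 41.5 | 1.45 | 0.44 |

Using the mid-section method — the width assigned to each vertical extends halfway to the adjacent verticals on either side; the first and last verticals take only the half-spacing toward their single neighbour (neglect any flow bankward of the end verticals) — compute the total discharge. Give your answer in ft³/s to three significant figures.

128 ft³/s

w_1 = (9.5 − 3.9)/2 = 2.8 ft; q_1 = 0.37 × 1.61 × 2.8 = 1.668 ft³/s
w_2 = (15.0 − 3.9)/2 = 5.55 ft; q_2 = 0.66 × 3.55 × 5.55 = 13.00 ft³/s
w_3 = (24.5 − 9.5)/2 = 7.5 ft; q_3 = 0.91 × 6.00 × 7.5 = 40.95 ft³/s
w_4 = (29.4 − 15.0)/2 = 7.2 ft; q_4 = 0.89 × 5.02 × 7.2 = 32.17 ft³/s
w_5 = (39.1 − 24.5)/2 = 7.3 ft; q_5 = 0.89 × 5.30 × 7.3 = 34.43 ft³/s
w_6 = (41.5 − 29.4)/2 = 6.05 ft; q_6 = 0.42 × 2.05 × 6.05 = 5.209 ft³/s
w_7 = (41.5 − 39.1)/2 = 1.2 ft; q_7 = 0.44 × 1.45 × 1.2 = 0.7656 ft³/s
Q = Σ qᵢ = 128.2 ft³/s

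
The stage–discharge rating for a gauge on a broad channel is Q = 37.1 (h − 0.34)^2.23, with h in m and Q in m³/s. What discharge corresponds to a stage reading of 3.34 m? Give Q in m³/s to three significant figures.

Q = 37.1 × (3.34 − 0.34)^2.23 = 37.1 × 3^2.23 = 429.9 m³/s

430 m³/s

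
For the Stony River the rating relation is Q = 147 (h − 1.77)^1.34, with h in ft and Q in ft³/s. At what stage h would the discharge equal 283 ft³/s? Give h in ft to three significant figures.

3.40 ft

h − h₀ = (Q/C)^(1/b) = (283/147)^(1/1.34) = 1.630 ft
h = 1.77 + 1.630 = 3.400 ft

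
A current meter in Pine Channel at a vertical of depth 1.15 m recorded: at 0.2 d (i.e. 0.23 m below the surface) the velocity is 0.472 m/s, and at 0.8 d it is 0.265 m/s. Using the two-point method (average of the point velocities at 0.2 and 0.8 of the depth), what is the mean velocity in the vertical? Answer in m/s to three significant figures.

0.369 m/s

v̄ = (0.472 + 0.265) / 2 = 0.3685 m/s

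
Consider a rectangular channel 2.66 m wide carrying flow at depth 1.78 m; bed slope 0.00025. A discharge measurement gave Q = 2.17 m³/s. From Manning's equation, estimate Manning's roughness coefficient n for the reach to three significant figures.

A = b·y = 2.66 × 1.78 = 4.735 m²
P = b + 2y = 2.66 + 2×1.78 = 6.220 m
R = A/P = 4.735/6.220 = 0.7612 m
n = (1/Q)·A·R^(2/3)·S^(1/2) = (1/2.17) × 4.735 × 0.8337 × 0.01581 = 0.02876

0.0288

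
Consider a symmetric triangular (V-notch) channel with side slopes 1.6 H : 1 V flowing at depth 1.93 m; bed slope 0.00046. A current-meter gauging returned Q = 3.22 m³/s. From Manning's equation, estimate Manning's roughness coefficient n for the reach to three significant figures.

0.0347

A = z·y² = 1.6×1.93² = 5.960 m²
P = 2y√(1+z²) = 2×1.93×√(1+1.6²) = 7.283 m
R = A/P = 5.960/7.283 = 0.8183 m
n = (1/Q)·A·R^(2/3)·S^(1/2) = (1/3.22) × 5.960 × 0.8749 × 0.02145 = 0.03473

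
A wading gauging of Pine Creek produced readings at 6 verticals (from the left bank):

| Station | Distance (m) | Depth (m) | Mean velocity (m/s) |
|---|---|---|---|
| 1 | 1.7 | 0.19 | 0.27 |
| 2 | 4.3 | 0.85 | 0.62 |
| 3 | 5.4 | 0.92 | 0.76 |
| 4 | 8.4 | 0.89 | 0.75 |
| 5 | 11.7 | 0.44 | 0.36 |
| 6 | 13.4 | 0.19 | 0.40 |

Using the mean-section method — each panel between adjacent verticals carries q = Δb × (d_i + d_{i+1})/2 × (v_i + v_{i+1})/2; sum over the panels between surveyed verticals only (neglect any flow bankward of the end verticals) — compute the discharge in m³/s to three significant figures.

Panel 1-2: Δb = 2.6 m, d̄ = (0.19+0.85)/2 = 0.52, v̄ = (0.27+0.62)/2 = 0.445 → q = 2.6×0.52×0.445 = 0.6016 m³/s
Panel 2-3: Δb = 1.1 m, d̄ = (0.85+0.92)/2 = 0.885, v̄ = (0.62+0.76)/2 = 0.69 → q = 1.1×0.885×0.69 = 0.6717 m³/s
Panel 3-4: Δb = 3 m, d̄ = (0.92+0.89)/2 = 0.905, v̄ = (0.76+0.75)/2 = 0.755 → q = 3×0.905×0.755 = 2.050 m³/s
Panel 4-5: Δb = 3.3 m, d̄ = (0.89+0.44)/2 = 0.665, v̄ = (0.75+0.36)/2 = 0.555 → q = 3.3×0.665×0.555 = 1.218 m³/s
Panel 5-6: Δb = 1.7 m, d̄ = (0.44+0.19)/2 = 0.315, v̄ = (0.36+0.40)/2 = 0.38 → q = 1.7×0.315×0.38 = 0.2035 m³/s
Q = Σ q = 4.745 m³/s

4.74 m³/s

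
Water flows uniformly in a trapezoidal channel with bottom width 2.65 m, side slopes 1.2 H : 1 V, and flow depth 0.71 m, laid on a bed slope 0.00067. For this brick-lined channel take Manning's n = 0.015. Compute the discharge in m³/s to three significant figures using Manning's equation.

2.74 m³/s

A = (b + z·y)·y = (2.65 + 1.2×0.71)×0.71 = 2.486 m²
P = b + 2y√(1+z²) = 2.65 + 2×0.71×√(1+1.2²) = 4.868 m
R = A/P = 2.486/4.868 = 0.5108 m
Q = (1/n)·A·R^(2/3)·S^(1/2) = (1/0.015) × 2.486 × 0.5108^(2/3) × 0.00067^(1/2) = 2.742 m³/s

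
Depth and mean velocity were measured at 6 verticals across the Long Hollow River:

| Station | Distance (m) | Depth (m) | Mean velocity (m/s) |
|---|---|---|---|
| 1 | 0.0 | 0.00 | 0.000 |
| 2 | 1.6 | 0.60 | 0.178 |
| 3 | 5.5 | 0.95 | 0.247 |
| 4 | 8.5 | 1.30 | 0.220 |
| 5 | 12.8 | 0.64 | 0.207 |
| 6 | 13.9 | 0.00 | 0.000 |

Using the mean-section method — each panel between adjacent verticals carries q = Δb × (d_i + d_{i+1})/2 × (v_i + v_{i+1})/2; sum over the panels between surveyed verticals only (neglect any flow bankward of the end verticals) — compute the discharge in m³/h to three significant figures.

Panel 1-2: Δb = 1.6 m, d̄ = (0.00+0.60)/2 = 0.3, v̄ = (0.000+0.178)/2 = 0.089 → q = 1.6×0.3×0.089 = 0.04272 m³/s
Panel 2-3: Δb = 3.9 m, d̄ = (0.60+0.95)/2 = 0.775, v̄ = (0.178+0.247)/2 = 0.2125 → q = 3.9×0.775×0.2125 = 0.6423 m³/s
Panel 3-4: Δb = 3 m, d̄ = (0.95+1.30)/2 = 1.125, v̄ = (0.247+0.220)/2 = 0.2335 → q = 3×1.125×0.2335 = 0.7881 m³/s
Panel 4-5: Δb = 4.3 m, d̄ = (1.30+0.64)/2 = 0.97, v̄ = (0.220+0.207)/2 = 0.2135 → q = 4.3×0.97×0.2135 = 0.8905 m³/s
Panel 5-6: Δb = 1.1 m, d̄ = (0.64+0.00)/2 = 0.32, v̄ = (0.207+0.000)/2 = 0.1035 → q = 1.1×0.32×0.1035 = 0.03643 m³/s
Q = Σ q = 2.400 m³/s
= 2.400 × 3600 = 8640 m³/h

8640 m³/h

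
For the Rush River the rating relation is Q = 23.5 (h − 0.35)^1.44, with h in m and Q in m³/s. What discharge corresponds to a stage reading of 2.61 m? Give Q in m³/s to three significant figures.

Q = 23.5 × (2.61 − 0.35)^1.44 = 23.5 × 2.26^1.44 = 76.03 m³/s

76.0 m³/s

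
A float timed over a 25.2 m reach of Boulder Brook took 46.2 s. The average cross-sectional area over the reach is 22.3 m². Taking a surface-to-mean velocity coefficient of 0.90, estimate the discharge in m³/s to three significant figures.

v_surface = L / t̄ = 25.2 / 46.2 = 0.5455 m/s
v_mean = 0.90 × 0.5455 = 0.4909 m/s
Q = A × v_mean = 22.3 × 0.4909 = 10.95 m³/s

10.9 m³/s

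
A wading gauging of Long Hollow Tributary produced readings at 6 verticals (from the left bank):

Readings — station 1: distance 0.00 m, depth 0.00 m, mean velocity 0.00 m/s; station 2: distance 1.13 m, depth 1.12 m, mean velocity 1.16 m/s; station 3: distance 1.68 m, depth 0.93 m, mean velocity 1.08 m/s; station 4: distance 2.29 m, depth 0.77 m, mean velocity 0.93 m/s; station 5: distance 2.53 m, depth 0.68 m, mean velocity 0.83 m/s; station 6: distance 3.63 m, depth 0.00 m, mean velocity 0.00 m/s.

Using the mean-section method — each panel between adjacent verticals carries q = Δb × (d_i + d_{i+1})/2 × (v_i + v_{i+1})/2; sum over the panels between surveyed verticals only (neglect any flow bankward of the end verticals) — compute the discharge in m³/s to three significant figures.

Panel 1-2: Δb = 1.13 m, d̄ = (0.00+1.12)/2 = 0.56, v̄ = (0.00+1.16)/2 = 0.58 → q = 1.13×0.56×0.58 = 0.3670 m³/s
Panel 2-3: Δb = 0.55 m, d̄ = (1.12+0.93)/2 = 1.025, v̄ = (1.16+1.08)/2 = 1.12 → q = 0.55×1.025×1.12 = 0.6314 m³/s
Panel 3-4: Δb = 0.61 m, d̄ = (0.93+0.77)/2 = 0.85, v̄ = (1.08+0.93)/2 = 1.005 → q = 0.61×0.85×1.005 = 0.5211 m³/s
Panel 4-5: Δb = 0.24 m, d̄ = (0.77+0.68)/2 = 0.725, v̄ = (0.93+0.83)/2 = 0.88 → q = 0.24×0.725×0.88 = 0.1531 m³/s
Panel 5-6: Δb = 1.1 m, d̄ = (0.68+0.00)/2 = 0.34, v̄ = (0.83+0.00)/2 = 0.415 → q = 1.1×0.34×0.415 = 0.1552 m³/s
Q = Σ q = 1.828 m³/s

1.83 m³/s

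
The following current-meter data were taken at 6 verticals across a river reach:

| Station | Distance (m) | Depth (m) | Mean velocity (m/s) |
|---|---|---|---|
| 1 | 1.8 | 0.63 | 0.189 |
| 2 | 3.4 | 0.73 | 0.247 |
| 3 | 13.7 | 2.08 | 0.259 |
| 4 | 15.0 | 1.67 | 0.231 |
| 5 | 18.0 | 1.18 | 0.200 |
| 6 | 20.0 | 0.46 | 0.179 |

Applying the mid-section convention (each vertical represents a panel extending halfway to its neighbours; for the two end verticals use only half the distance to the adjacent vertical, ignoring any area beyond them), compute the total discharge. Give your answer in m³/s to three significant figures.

w_1 = (3.4 − 1.8)/2 = 0.8 m; q_1 = 0.189 × 0.63 × 0.8 = 0.09526 m³/s
w_2 = (13.7 − 1.8)/2 = 5.95 m; q_2 = 0.247 × 0.73 × 5.95 = 1.073 m³/s
w_3 = (15.0 − 3.4)/2 = 5.8 m; q_3 = 0.259 × 2.08 × 5.8 = 3.125 m³/s
w_4 = (18.0 − 13.7)/2 = 2.15 m; q_4 = 0.231 × 1.67 × 2.15 = 0.8294 m³/s
w_5 = (20.0 − 15.0)/2 = 2.5 m; q_5 = 0.200 × 1.18 × 2.5 = 0.5900 m³/s
w_6 = (20.0 − 18.0)/2 = 1 m; q_6 = 0.179 × 0.46 × 1 = 0.08234 m³/s
Q = Σ qᵢ = 5.794 m³/s

5.79 m³/s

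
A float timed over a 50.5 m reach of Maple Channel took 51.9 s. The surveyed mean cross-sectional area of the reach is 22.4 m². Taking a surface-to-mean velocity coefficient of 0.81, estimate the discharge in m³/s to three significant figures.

17.7 m³/s

v_surface = L / t̄ = 50.5 / 51.9 = 0.9730 m/s
v_mean = 0.81 × 0.9730 = 0.7882 m/s
Q = A × v_mean = 22.4 × 0.7882 = 17.65 m³/s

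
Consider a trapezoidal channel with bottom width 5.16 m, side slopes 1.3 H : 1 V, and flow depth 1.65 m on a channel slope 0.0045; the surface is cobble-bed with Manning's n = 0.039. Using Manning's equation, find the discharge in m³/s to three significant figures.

A = (b + z·y)·y = (5.16 + 1.3×1.65)×1.65 = 12.05 m²
P = b + 2y√(1+z²) = 5.16 + 2×1.65×√(1+1.3²) = 10.57 m
R = A/P = 12.05/10.57 = 1.140 m
Q = (1/n)·A·R^(2/3)·S^(1/2) = (1/0.039) × 12.05 × 1.140^(2/3) × 0.0045^(1/2) = 22.63 m³/s

22.6 m³/s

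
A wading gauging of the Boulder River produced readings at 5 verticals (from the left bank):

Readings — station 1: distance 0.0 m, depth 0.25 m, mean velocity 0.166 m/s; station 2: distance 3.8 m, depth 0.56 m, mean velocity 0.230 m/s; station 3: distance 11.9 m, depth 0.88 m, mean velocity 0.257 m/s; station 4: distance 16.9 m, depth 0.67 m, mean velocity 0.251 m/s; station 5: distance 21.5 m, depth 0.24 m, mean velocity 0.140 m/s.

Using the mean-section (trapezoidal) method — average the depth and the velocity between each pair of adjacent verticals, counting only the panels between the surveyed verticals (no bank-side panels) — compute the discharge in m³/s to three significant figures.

3.12 m³/s

Panel 1-2: Δb = 3.8 m, d̄ = (0.25+0.56)/2 = 0.405, v̄ = (0.166+0.230)/2 = 0.198 → q = 3.8×0.405×0.198 = 0.3047 m³/s
Panel 2-3: Δb = 8.1 m, d̄ = (0.56+0.88)/2 = 0.72, v̄ = (0.230+0.257)/2 = 0.2435 → q = 8.1×0.72×0.2435 = 1.420 m³/s
Panel 3-4: Δb = 5 m, d̄ = (0.88+0.67)/2 = 0.775, v̄ = (0.257+0.251)/2 = 0.254 → q = 5×0.775×0.254 = 0.9843 m³/s
Panel 4-5: Δb = 4.6 m, d̄ = (0.67+0.24)/2 = 0.455, v̄ = (0.251+0.140)/2 = 0.1955 → q = 4.6×0.455×0.1955 = 0.4092 m³/s
Q = Σ q = 3.118 m³/s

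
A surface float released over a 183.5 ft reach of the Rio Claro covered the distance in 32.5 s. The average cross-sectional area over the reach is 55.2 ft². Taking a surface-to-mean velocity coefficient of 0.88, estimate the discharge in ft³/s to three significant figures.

274 ft³/s

v_surface = L / t̄ = 183.5 / 32.5 = 5.646 ft/s
v_mean = 0.88 × 5.646 = 4.969 ft/s
Q = A × v_mean = 55.2 × 4.969 = 274.3 ft³/s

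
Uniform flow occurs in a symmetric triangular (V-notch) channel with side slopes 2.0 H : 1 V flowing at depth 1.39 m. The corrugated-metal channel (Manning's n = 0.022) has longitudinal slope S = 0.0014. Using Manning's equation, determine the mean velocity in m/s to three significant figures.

A = z·y² = 2.0×1.39² = 3.864 m²
P = 2y√(1+z²) = 2×1.39×√(1+2.0²) = 6.216 m
R = A/P = 3.864/6.216 = 0.6216 m
Q = (1/n)·A·R^(2/3)·S^(1/2) = (1/0.022) × 3.864 × 0.6216^(2/3) × 0.0014^(1/2) = 4.787 m³/s
V = Q/A = 4.787/3.864 = 1.239 m/s

1.24 m/s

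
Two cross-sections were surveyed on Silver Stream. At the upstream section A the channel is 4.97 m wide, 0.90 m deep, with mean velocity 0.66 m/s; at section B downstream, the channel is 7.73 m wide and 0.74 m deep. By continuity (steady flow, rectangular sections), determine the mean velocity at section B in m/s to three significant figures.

Q = A₁V₁ = (4.97×0.90) × 0.66 = 2.952 m³/s
A₂ = 7.73 × 0.74 = 5.720 m²
V₂ = Q/A₂ = 2.952/5.720 = 0.5161 m/s

0.516 m/s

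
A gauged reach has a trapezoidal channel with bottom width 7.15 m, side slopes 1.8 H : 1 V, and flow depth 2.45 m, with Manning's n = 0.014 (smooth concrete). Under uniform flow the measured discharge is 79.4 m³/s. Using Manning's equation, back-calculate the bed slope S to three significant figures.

A = (b + z·y)·y = (7.15 + 1.8×2.45)×2.45 = 28.32 m²
P = b + 2y√(1+z²) = 7.15 + 2×2.45×√(1+1.8²) = 17.24 m
R = A/P = 28.32/17.24 = 1.643 m
S = (Q·n / (1·A·R^(2/3)))² = (79.4×0.014 / (1×28.32×1.392))² = 0.0007947

0.000795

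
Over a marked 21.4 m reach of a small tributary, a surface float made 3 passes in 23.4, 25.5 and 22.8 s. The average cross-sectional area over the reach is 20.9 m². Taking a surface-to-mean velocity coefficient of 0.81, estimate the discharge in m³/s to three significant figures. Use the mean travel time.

t̄ = (23.4 + 25.5 + 22.8) / 3 = 23.9 s
v_surface = L / t̄ = 21.4 / 23.9 = 0.8954 m/s
v_mean = 0.81 × 0.8954 = 0.7253 m/s
Q = A × v_mean = 20.9 × 0.7253 = 15.16 m³/s

15.2 m³/s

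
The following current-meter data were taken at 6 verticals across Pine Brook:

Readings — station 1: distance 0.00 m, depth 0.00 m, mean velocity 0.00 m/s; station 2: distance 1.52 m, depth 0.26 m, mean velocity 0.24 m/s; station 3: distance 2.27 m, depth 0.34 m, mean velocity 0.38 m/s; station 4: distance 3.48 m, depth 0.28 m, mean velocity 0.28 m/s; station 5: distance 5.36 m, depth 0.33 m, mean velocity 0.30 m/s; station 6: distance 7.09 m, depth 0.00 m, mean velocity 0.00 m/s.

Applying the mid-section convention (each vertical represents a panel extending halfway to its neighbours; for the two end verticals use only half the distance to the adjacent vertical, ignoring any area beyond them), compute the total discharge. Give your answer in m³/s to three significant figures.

0.497 m³/s

w_2 = (2.27 − 0.00)/2 = 1.135 m; q_2 = 0.24 × 0.26 × 1.135 = 0.07082 m³/s
w_3 = (3.48 − 1.52)/2 = 0.98 m; q_3 = 0.38 × 0.34 × 0.98 = 0.1266 m³/s
w_4 = (5.36 − 2.27)/2 = 1.545 m; q_4 = 0.28 × 0.28 × 1.545 = 0.1211 m³/s
w_5 = (7.09 − 3.48)/2 = 1.805 m; q_5 = 0.30 × 0.33 × 1.805 = 0.1787 m³/s
Stations 1, 6 contribute zero (depth or velocity is 0).
Q = Σ qᵢ = 0.4973 m³/s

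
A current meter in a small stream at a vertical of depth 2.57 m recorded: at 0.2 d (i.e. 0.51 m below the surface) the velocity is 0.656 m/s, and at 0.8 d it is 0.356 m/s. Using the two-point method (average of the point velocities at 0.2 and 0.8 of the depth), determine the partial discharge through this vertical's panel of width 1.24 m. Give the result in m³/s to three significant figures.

1.61 m³/s

v̄ = (0.656 + 0.356) / 2 = 0.5060 m/s
q = v̄ × d × w = 0.5060 × 2.57 × 1.24 = 1.613 m³/s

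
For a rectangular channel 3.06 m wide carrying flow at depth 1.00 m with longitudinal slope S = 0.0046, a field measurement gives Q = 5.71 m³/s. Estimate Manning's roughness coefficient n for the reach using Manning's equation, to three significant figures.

A = b·y = 3.06 × 1.00 = 3.060 m²
P = b + 2y = 3.06 + 2×1.00 = 5.060 m
R = A/P = 3.060/5.060 = 0.6047 m
n = (1/Q)·A·R^(2/3)·S^(1/2) = (1/5.71) × 3.060 × 0.7151 × 0.06782 = 0.02599

0.0260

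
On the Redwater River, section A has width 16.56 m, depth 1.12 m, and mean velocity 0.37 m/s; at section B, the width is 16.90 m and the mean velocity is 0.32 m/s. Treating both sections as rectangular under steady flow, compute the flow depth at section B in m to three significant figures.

1.27 m

Q = A₁V₁ = (16.56×1.12) × 0.37 = 6.862 m³/s
d₂ = Q/(b₂ V₂) = 6.862/(16.90×0.32) = 1.269 m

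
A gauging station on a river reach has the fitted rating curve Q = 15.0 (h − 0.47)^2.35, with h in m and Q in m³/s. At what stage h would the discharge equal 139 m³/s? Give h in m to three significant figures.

h − h₀ = (Q/C)^(1/b) = (139/15.0)^(1/2.35) = 2.579 m
h = 0.47 + 2.579 = 3.049 m

3.05 m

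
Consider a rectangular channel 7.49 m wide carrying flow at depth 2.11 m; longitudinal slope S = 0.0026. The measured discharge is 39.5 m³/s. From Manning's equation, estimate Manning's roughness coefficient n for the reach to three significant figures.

0.0249

A = b·y = 7.49 × 2.11 = 15.80 m²
P = b + 2y = 7.49 + 2×2.11 = 11.71 m
R = A/P = 15.80/11.71 = 1.350 m
n = (1/Q)·A·R^(2/3)·S^(1/2) = (1/39.5) × 15.80 × 1.221 × 0.05099 = 0.02491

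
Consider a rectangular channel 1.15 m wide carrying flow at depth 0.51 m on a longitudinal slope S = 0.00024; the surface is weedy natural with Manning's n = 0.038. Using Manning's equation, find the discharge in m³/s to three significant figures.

A = b·y = 1.15 × 0.51 = 0.5865 m²
P = b + 2y = 1.15 + 2×0.51 = 2.170 m
R = A/P = 0.5865/2.170 = 0.2703 m
Q = (1/n)·A·R^(2/3)·S^(1/2) = (1/0.038) × 0.5865 × 0.2703^(2/3) × 0.00024^(1/2) = 0.09995 m³/s

0.100 m³/s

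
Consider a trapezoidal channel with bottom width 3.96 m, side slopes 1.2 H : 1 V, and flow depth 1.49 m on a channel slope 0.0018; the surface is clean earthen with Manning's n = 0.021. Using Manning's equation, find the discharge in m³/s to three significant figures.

17.2 m³/s

A = (b + z·y)·y = (3.96 + 1.2×1.49)×1.49 = 8.565 m²
P = b + 2y√(1+z²) = 3.96 + 2×1.49×√(1+1.2²) = 8.615 m
R = A/P = 8.565/8.615 = 0.9942 m
Q = (1/n)·A·R^(2/3)·S^(1/2) = (1/0.021) × 8.565 × 0.9942^(2/3) × 0.0018^(1/2) = 17.24 m³/s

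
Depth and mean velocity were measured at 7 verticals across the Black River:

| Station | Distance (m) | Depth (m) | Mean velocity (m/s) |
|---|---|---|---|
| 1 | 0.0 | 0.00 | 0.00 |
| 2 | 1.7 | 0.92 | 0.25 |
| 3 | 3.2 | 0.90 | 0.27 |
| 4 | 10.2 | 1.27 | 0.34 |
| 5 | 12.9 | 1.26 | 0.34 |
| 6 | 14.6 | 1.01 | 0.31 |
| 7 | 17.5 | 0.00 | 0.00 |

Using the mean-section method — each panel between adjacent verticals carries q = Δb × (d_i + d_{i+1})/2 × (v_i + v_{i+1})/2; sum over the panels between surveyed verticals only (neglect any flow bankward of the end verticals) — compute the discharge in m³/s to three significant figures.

4.78 m³/s

Panel 1-2: Δb = 1.7 m, d̄ = (0.00+0.92)/2 = 0.46, v̄ = (0.00+0.25)/2 = 0.125 → q = 1.7×0.46×0.125 = 0.09775 m³/s
Panel 2-3: Δb = 1.5 m, d̄ = (0.92+0.90)/2 = 0.91, v̄ = (0.25+0.27)/2 = 0.26 → q = 1.5×0.91×0.26 = 0.3549 m³/s
Panel 3-4: Δb = 7 m, d̄ = (0.90+1.27)/2 = 1.085, v̄ = (0.27+0.34)/2 = 0.305 → q = 7×1.085×0.305 = 2.316 m³/s
Panel 4-5: Δb = 2.7 m, d̄ = (1.27+1.26)/2 = 1.265, v̄ = (0.34+0.34)/2 = 0.34 → q = 2.7×1.265×0.34 = 1.161 m³/s
Panel 5-6: Δb = 1.7 m, d̄ = (1.26+1.01)/2 = 1.135, v̄ = (0.34+0.31)/2 = 0.325 → q = 1.7×1.135×0.325 = 0.6271 m³/s
Panel 6-7: Δb = 2.9 m, d̄ = (1.01+0.00)/2 = 0.505, v̄ = (0.31+0.00)/2 = 0.155 → q = 2.9×0.505×0.155 = 0.2270 m³/s
Q = Σ q = 4.784 m³/s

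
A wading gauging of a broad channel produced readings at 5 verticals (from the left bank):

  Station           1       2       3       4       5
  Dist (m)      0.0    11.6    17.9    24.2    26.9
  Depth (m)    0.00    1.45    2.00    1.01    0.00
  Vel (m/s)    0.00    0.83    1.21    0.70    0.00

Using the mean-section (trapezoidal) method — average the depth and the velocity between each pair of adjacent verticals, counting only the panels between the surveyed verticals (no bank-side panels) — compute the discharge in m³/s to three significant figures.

24.1 m³/s

Panel 1-2: Δb = 11.6 m, d̄ = (0.00+1.45)/2 = 0.725, v̄ = (0.00+0.83)/2 = 0.415 → q = 11.6×0.725×0.415 = 3.490 m³/s
Panel 2-3: Δb = 6.3 m, d̄ = (1.45+2.00)/2 = 1.725, v̄ = (0.83+1.21)/2 = 1.02 → q = 6.3×1.725×1.02 = 11.08 m³/s
Panel 3-4: Δb = 6.3 m, d̄ = (2.00+1.01)/2 = 1.505, v̄ = (1.21+0.70)/2 = 0.955 → q = 6.3×1.505×0.955 = 9.055 m³/s
Panel 4-5: Δb = 2.7 m, d̄ = (1.01+0.00)/2 = 0.505, v̄ = (0.70+0.00)/2 = 0.35 → q = 2.7×0.505×0.35 = 0.4772 m³/s
Q = Σ q = 24.11 m³/s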